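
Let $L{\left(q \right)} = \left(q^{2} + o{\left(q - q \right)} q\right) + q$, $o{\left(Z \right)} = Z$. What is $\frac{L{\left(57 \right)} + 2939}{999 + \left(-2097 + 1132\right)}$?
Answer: $\frac{6245}{34} \approx 183.68$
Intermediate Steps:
$L{\left(q \right)} = q + q^{2}$ ($L{\left(q \right)} = \left(q^{2} + \left(q - q\right) q\right) + q = \left(q^{2} + 0 q\right) + q = \left(q^{2} + 0\right) + q = q^{2} + q = q + q^{2}$)
$\frac{L{\left(57 \right)} + 2939}{999 + \left(-2097 + 1132\right)} = \frac{57 \left(1 + 57\right) + 2939}{999 + \left(-2097 + 1132\right)} = \frac{57 \cdot 58 + 2939}{999 - 965} = \frac{3306 + 2939}{34} = 6245 \cdot \frac{1}{34} = \frac{6245}{34}$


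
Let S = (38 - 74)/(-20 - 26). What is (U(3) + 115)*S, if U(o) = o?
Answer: 2124/23 ≈ 92.348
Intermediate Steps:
S = 18/23 (S = -36/(-46) = -36*(-1/46) = 18/23 ≈ 0.78261)
(U(3) + 115)*S = (3 + 115)*(18/23) = 118*(18/23) = 2124/23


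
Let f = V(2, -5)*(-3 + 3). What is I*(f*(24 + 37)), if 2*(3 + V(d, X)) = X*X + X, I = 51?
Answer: 0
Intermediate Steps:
V(d, X) = -3 + X/2 + X**2/2 (V(d, X) = -3 + (X*X + X)/2 = -3 + (X**2 + X)/2 = -3 + (X + X**2)/2 = -3 + (X/2 + X**2/2) = -3 + X/2 + X**2/2)
f = 0 (f = (-3 + (1/2)*(-5) + (1/2)*(-5)**2)*(-3 + 3) = (-3 - 5/2 + (1/2)*25)*0 = (-3 - 5/2 + 25/2)*0 = 7*0 = 0)
I*(f*(24 + 37)) = 51*(0*(24 + 37)) = 51*(0*61) = 51*0 = 0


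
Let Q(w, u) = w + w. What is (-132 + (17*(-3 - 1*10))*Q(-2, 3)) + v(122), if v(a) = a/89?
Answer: 67050/89 ≈ 753.37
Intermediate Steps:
Q(w, u) = 2*w
v(a) = a/89 (v(a) = a*(1/89) = a/89)
(-132 + (17*(-3 - 1*10))*Q(-2, 3)) + v(122) = (-132 + (17*(-3 - 1*10))*(2*(-2))) + (1/89)*122 = (-132 + (17*(-3 - 10))*(-4)) + 122/89 = (-132 + (17*(-13))*(-4)) + 122/89 = (-132 - 221*(-4)) + 122/89 = (-132 + 884) + 122/89 = 752 + 122/89 = 67050/89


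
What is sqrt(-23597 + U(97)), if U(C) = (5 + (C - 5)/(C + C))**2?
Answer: 2*I*sqrt(55435553)/97 ≈ 153.52*I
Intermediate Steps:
U(C) = (5 + (-5 + C)/(2*C))**2 (U(C) = (5 + (-5 + C)/((2*C)))**2 = (5 + (-5 + C)*(1/(2*C)))**2 = (5 + (-5 + C)/(2*C))**2)
sqrt(-23597 + U(97)) = sqrt(-23597 + (1/4)*(-5 + 11*97)**2/97**2) = sqrt(-23597 + (1/4)*(1/9409)*(-5 + 1067)**2) = sqrt(-23597 + (1/4)*(1/9409)*1062**2) = sqrt(-23597 + (1/4)*(1/9409)*1127844) = sqrt(-23597 + 281961/9409) = sqrt(-221742212/9409) = 2*I*sqrt(55435553)/97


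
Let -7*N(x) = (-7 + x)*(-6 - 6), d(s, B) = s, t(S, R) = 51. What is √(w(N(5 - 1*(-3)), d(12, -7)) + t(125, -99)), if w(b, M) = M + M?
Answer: 5*√3 ≈ 8.6602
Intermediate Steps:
N(x) = -12 + 12*x/7 (N(x) = -(-7 + x)*(-6 - 6)/7 = -(-7 + x)*(-12)/7 = -(84 - 12*x)/7 = -12 + 12*x/7)
w(b, M) = 2*M
√(w(N(5 - 1*(-3)), d(12, -7)) + t(125, -99)) = √(2*12 + 51) = √(24 + 51) = √75 = 5*√3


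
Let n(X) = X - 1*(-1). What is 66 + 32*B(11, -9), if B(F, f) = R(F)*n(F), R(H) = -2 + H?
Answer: 3522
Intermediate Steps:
n(X) = 1 + X (n(X) = X + 1 = 1 + X)
B(F, f) = (1 + F)*(-2 + F) (B(F, f) = (-2 + F)*(1 + F) = (1 + F)*(-2 + F))
66 + 32*B(11, -9) = 66 + 32*((1 + 11)*(-2 + 11)) = 66 + 32*(12*9) = 66 + 32*108 = 66 + 3456 = 3522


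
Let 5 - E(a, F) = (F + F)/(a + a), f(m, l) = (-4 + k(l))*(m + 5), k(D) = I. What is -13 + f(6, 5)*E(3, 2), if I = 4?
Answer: -13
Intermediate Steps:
k(D) = 4
f(m, l) = 0 (f(m, l) = (-4 + 4)*(m + 5) = 0*(5 + m) = 0)
E(a, F) = 5 - F/a (E(a, F) = 5 - (F + F)/(a + a) = 5 - 2*F/(2*a) = 5 - 2*F*1/(2*a) = 5 - F/a)
-13 + f(6, 5)*E(3, 2) = -13 + 0*(5 - 1*2/3) = -13 + 0*(5 - 1*2*1/3) = -13 + 0*(5 - 2/3) = -13 + 0*(13/3) = -13 + 0 = -13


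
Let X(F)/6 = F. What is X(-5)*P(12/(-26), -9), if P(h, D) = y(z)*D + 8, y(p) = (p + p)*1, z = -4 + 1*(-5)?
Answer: -5100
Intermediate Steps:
X(F) = 6*F
z = -9 (z = -4 - 5 = -9)
y(p) = 2*p (y(p) = (2*p)*1 = 2*p)
P(h, D) = 8 - 18*D (P(h, D) = (2*(-9))*D + 8 = -18*D + 8 = 8 - 18*D)
X(-5)*P(12/(-26), -9) = (6*(-5))*(8 - 18*(-9)) = -30*(8 + 162) = -30*170 = -5100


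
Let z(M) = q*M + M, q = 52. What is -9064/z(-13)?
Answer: 9064/689 ≈ 13.155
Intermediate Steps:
z(M) = 53*M (z(M) = 52*M + M = 53*M)
-9064/z(-13) = -9064/(53*(-13)) = -9064/(-689) = -9064*(-1/689) = 9064/689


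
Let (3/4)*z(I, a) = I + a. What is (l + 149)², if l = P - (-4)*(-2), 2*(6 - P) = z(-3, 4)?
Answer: 192721/9 ≈ 21413.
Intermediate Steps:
z(I, a) = 4*I/3 + 4*a/3 (z(I, a) = 4*(I + a)/3 = 4*I/3 + 4*a/3)
P = 16/3 (P = 6 - ((4/3)*(-3) + (4/3)*4)/2 = 6 - (-4 + 16/3)/2 = 6 - ½*4/3 = 6 - ⅔ = 16/3 ≈ 5.3333)
l = -8/3 (l = 16/3 - (-4)*(-2) = 16/3 - 1*8 = 16/3 - 8 = -8/3 ≈ -2.6667)
(l + 149)² = (-8/3 + 149)² = (439/3)² = 192721/9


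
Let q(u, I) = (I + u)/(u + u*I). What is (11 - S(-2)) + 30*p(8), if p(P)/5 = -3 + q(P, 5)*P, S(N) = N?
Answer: -112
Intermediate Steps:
q(u, I) = (I + u)/(u + I*u)
p(P) = -65/6 + 5*P/6 (p(P) = 5*(-3 + ((5 + P)/(P*(1 + 5)))*P) = 5*(-3 + ((5 + P)/(P*6))*P) = 5*(-3 + ((1/6)*(5 + P)/P)*P) = 5*(-3 + ((5 + P)/(6*P))*P) = 5*(-3 + (5/6 + P/6)) = 5*(-13/6 + P/6) = -65/6 + 5*P/6)
(11 - S(-2)) + 30*p(8) = (11 - 1*(-2)) + 30*(-65/6 + (5/6)*8) = (11 + 2) + 30*(-65/6 + 20/3) = 13 + 30*(-25/6) = 13 - 125 = -112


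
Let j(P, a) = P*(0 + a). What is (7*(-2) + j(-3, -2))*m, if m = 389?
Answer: -3112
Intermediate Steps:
j(P, a) = P*a
(7*(-2) + j(-3, -2))*m = (7*(-2) - 3*(-2))*389 = (-14 + 6)*389 = -8*389 = -3112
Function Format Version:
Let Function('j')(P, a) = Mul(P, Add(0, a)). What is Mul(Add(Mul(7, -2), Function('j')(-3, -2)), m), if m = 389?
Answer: -3112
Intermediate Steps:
Function('j')(P, a) = Mul(P, a)
Mul(Add(Mul(7, -2), Function('j')(-3, -2)), m) = Mul(Add(Mul(7, -2), Mul(-3, -2)), 389) = Mul(Add(-14, 6), 389) = Mul(-8, 389) = -3112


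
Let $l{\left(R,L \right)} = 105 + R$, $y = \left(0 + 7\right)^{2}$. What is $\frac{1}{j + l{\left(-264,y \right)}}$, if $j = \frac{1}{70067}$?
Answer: $- \frac{70067}{11140652} \approx -0.0062893$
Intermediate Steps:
$j = \frac{1}{70067} \approx 1.4272 \cdot 10^{-5}$
$y = 49$ ($y = 7^{2} = 49$)
$\frac{1}{j + l{\left(-264,y \right)}} = \frac{1}{\frac{1}{70067} + \left(105 - 264\right)} = \frac{1}{\frac{1}{70067} - 159} = \frac{1}{- \frac{11140652}{70067}} = - \frac{70067}{11140652}$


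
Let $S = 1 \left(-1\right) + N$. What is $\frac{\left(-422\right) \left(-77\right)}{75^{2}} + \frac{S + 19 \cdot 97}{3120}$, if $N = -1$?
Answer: $\frac{7449127}{1170000} \approx 6.3668$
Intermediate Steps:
$S = -2$ ($S = 1 \left(-1\right) - 1 = -1 - 1 = -2$)
$\frac{\left(-422\right) \left(-77\right)}{75^{2}} + \frac{S + 19 \cdot 97}{3120} = \frac{\left(-422\right) \left(-77\right)}{75^{2}} + \frac{-2 + 19 \cdot 97}{3120} = \frac{32494}{5625} + \left(-2 + 1843\right) \frac{1}{3120} = 32494 \cdot \frac{1}{5625} + 1841 \cdot \frac{1}{3120} = \frac{32494}{5625} + \frac{1841}{3120} = \frac{7449127}{1170000}$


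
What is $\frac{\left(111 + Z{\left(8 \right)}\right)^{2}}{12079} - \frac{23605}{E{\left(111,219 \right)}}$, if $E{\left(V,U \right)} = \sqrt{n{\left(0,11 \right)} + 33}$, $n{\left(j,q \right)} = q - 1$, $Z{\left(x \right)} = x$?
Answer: $\frac{14161}{12079} - \frac{23605 \sqrt{43}}{43} \approx -3598.6$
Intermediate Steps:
$n{\left(j,q \right)} = -1 + q$
$E{\left(V,U \right)} = \sqrt{43}$ ($E{\left(V,U \right)} = \sqrt{\left(-1 + 11\right) + 33} = \sqrt{10 + 33} = \sqrt{43}$)
$\frac{\left(111 + Z{\left(8 \right)}\right)^{2}}{12079} - \frac{23605}{E{\left(111,219 \right)}} = \frac{\left(111 + 8\right)^{2}}{12079} - \frac{23605}{\sqrt{43}} = 119^{2} \cdot \frac{1}{12079} - 23605 \frac{\sqrt{43}}{43} = 14161 \cdot \frac{1}{12079} - \frac{23605 \sqrt{43}}{43} = \frac{14161}{12079} - \frac{23605 \sqrt{43}}{43}$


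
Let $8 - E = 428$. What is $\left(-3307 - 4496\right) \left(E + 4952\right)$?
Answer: $-35363196$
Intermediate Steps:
$E = -420$ ($E = 8 - 428 = -420$)
$\left(-3307 - 4496\right) \left(E + 4952\right) = \left(-3307 - 4496\right) \left(-420 + 4952\right) = \left(-7803\right) 4532 = -35363196$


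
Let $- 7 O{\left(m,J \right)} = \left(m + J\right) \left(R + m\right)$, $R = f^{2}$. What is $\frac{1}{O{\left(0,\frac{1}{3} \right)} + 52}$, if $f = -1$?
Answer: $\frac{21}{1091} \approx 0.019248$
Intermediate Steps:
$R = 1$ ($R = \left(-1\right)^{2} = 1$)
$O{\left(m,J \right)} = - \frac{\left(1 + m\right) \left(J + m\right)}{7}$ ($O{\left(m,J \right)} = - \frac{\left(m + J\right) \left(1 + m\right)}{7} = - \frac{\left(J + m\right) \left(1 + m\right)}{7} = - \frac{\left(1 + m\right) \left(J + m\right)}{7}$)
$\frac{1}{O{\left(0,\frac{1}{3} \right)} + 52} = \frac{1}{\left(- \frac{1}{7 \cdot 3} - 0 - \frac{0^{2}}{7} - \frac{1}{7} \cdot \frac{1}{3} \cdot 0\right) + 52} = \frac{1}{\left(\left(- \frac{1}{7}\right) \frac{1}{3} + 0 - 0 - \frac{1}{21} \cdot 0\right) + 52} = \frac{1}{\left(- \frac{1}{21} + 0 + 0 + 0\right) + 52} = \frac{1}{- \frac{1}{21} + 52} = \frac{1}{\frac{1091}{21}} = \frac{21}{1091}$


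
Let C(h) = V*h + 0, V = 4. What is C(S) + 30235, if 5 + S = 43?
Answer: 30387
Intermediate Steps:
S = 38 (S = -5 + 43 = 38)
C(h) = 4*h (C(h) = 4*h + 0 = 4*h)
C(S) + 30235 = 4*38 + 30235 = 152 + 30235 = 30387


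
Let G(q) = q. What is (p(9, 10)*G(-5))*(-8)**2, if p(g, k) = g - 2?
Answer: -2240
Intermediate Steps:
p(g, k) = -2 + g
(p(9, 10)*G(-5))*(-8)**2 = ((-2 + 9)*(-5))*(-8)**2 = (7*(-5))*64 = -35*64 = -2240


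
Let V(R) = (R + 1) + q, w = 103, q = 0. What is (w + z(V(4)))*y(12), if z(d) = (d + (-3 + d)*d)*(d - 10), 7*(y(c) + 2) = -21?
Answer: -140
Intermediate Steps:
y(c) = -5 (y(c) = -2 + (⅐)*(-21) = -2 - 3 = -5)
V(R) = 1 + R (V(R) = (R + 1) + 0 = (1 + R) + 0 = 1 + R)
z(d) = (-10 + d)*(d + d*(-3 + d)) (z(d) = (d + d*(-3 + d))*(-10 + d) = (-10 + d)*(d + d*(-3 + d)))
(w + z(V(4)))*y(12) = (103 + (1 + 4)*(20 + (1 + 4)² - 12*(1 + 4)))*(-5) = (103 + 5*(20 + 5² - 12*5))*(-5) = (103 + 5*(20 + 25 - 60))*(-5) = (103 + 5*(-15))*(-5) = (103 - 75)*(-5) = 28*(-5) = -140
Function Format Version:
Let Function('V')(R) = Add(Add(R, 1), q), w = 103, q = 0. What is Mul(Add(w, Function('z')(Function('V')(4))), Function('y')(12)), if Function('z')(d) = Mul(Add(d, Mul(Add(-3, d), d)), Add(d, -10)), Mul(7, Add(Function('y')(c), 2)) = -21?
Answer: -140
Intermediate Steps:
Function('y')(c) = -5 (Function('y')(c) = Add(-2, Mul(Rational(1, 7), -21)) = Add(-2, -3) = -5)
Function('V')(R) = Add(1, R) (Function('V')(R) = Add(Add(R, 1), 0) = Add(Add(1, R), 0) = Add(1, R))
Function('z')(d) = Mul(Add(-10, d), Add(d, Mul(d, Add(-3, d)))) (Function('z')(d) = Mul(Add(d, Mul(d, Add(-3, d))), Add(-10, d)) = Mul(Add(-10, d), Add(d, Mul(d, Add(-3, d)))))
Mul(Add(w, Function('z')(Function('V')(4))), Function('y')(12)) = Mul(Add(103, Mul(Add(1, 4), Add(20, Pow(Add(1, 4), 2), Mul(-12, Add(1, 4))))), -5) = Mul(Add(103, Mul(5, Add(20, Pow(5, 2), Mul(-12, 5)))), -5) = Mul(Add(103, Mul(5, Add(20, 25, -60))), -5) = Mul(Add(103, Mul(5, -15)), -5) = Mul(Add(103, -75), -5) = Mul(28, -5) = -140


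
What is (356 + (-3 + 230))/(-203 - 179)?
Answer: -583/382 ≈ -1.5262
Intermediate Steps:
(356 + (-3 + 230))/(-203 - 179) = (356 + 227)/(-382) = 583*(-1/382) = -583/382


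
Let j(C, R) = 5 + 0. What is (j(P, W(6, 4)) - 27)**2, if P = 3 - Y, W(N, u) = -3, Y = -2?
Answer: 484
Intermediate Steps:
P = 5 (P = 3 - 1*(-2) = 3 + 2 = 5)
j(C, R) = 5
(j(P, W(6, 4)) - 27)**2 = (5 - 27)**2 = (-22)**2 = 484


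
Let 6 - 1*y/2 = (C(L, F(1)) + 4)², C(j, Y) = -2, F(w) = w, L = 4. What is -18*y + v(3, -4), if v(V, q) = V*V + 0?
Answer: -63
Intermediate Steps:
v(V, q) = V² (v(V, q) = V² + 0 = V²)
y = 4 (y = 12 - 2*(-2 + 4)² = 12 - 2*2² = 12 - 2*4 = 12 - 8 = 4)
-18*y + v(3, -4) = -18*4 + 3² = -72 + 9 = -63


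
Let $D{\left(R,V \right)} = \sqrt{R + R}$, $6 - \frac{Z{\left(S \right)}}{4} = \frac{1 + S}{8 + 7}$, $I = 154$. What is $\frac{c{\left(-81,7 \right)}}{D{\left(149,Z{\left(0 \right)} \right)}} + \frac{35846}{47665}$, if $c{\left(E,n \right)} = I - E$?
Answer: $\frac{35846}{47665} + \frac{235 \sqrt{298}}{298} \approx 14.365$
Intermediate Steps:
$c{\left(E,n \right)} = 154 - E$
$Z{\left(S \right)} = \frac{356}{15} - \frac{4 S}{15}$ ($Z{\left(S \right)} = 24 - 4 \frac{1 + S}{8 + 7} = 24 - 4 \frac{1 + S}{15} = 24 - 4 \left(1 + S\right) \frac{1}{15} = 24 - 4 \left(\frac{1}{15} + \frac{S}{15}\right) = 24 - \left(\frac{4}{15} + \frac{4 S}{15}\right) = \frac{356}{15} - \frac{4 S}{15}$)
$D{\left(R,V \right)} = \sqrt{2} \sqrt{R}$ ($D{\left(R,V \right)} = \sqrt{2 R} = \sqrt{2} \sqrt{R}$)
$\frac{c{\left(-81,7 \right)}}{D{\left(149,Z{\left(0 \right)} \right)}} + \frac{35846}{47665} = \frac{154 - -81}{\sqrt{2} \sqrt{149}} + \frac{35846}{47665} = \frac{154 + 81}{\sqrt{298}} + 35846 \cdot \frac{1}{47665} = 235 \frac{\sqrt{298}}{298} + \frac{35846}{47665} = \frac{235 \sqrt{298}}{298} + \frac{35846}{47665} = \frac{35846}{47665} + \frac{235 \sqrt{298}}{298}$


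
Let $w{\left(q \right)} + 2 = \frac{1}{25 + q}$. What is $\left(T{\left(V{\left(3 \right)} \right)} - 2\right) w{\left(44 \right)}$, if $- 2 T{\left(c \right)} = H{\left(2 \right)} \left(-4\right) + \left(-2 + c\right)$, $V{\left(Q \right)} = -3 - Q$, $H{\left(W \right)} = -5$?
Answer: $\frac{1096}{69} \approx 15.884$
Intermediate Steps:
$w{\left(q \right)} = -2 + \frac{1}{25 + q}$
$T{\left(c \right)} = -9 - \frac{c}{2}$ ($T{\left(c \right)} = - \frac{\left(-5\right) \left(-4\right) + \left(-2 + c\right)}{2} = - \frac{20 + \left(-2 + c\right)}{2} = - \frac{18 + c}{2} = -9 - \frac{c}{2}$)
$\left(T{\left(V{\left(3 \right)} \right)} - 2\right) w{\left(44 \right)} = \left(\left(-9 - \frac{-3 - 3}{2}\right) - 2\right) \frac{-49 - 88}{25 + 44} = \left(\left(-9 - \frac{-3 - 3}{2}\right) - 2\right) \frac{-49 - 88}{69} = \left(\left(-9 - -3\right) - 2\right) \frac{1}{69} \left(-137\right) = \left(\left(-9 + 3\right) - 2\right) \left(- \frac{137}{69}\right) = \left(-6 - 2\right) \left(- \frac{137}{69}\right) = \left(-8\right) \left(- \frac{137}{69}\right) = \frac{1096}{69}$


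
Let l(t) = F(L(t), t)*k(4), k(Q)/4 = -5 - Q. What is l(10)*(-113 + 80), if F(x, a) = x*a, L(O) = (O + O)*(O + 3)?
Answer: 3088800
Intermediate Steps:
k(Q) = -20 - 4*Q (k(Q) = 4*(-5 - Q) = -20 - 4*Q)
L(O) = 2*O*(3 + O) (L(O) = (2*O)*(3 + O) = 2*O*(3 + O))
F(x, a) = a*x
l(t) = -72*t**2*(3 + t) (l(t) = (t*(2*t*(3 + t)))*(-20 - 4*4) = (2*t**2*(3 + t))*(-20 - 16) = (2*t**2*(3 + t))*(-36) = -72*t**2*(3 + t))
l(10)*(-113 + 80) = (72*10**2*(-3 - 1*10))*(-113 + 80) = (72*100*(-3 - 10))*(-33) = (72*100*(-13))*(-33) = -93600*(-33) = 3088800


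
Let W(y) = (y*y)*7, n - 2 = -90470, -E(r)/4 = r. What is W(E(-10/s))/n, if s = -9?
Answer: -400/261711 ≈ -0.0015284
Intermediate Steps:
E(r) = -4*r
n = -90468 (n = 2 - 90470 = -90468)
W(y) = 7*y² (W(y) = y²*7 = 7*y²)
W(E(-10/s))/n = (7*(-(-40)/(-9))²)/(-90468) = (7*(-(-40)*(-1)/9)²)*(-1/90468) = (7*(-4*10/9)²)*(-1/90468) = (7*(-40/9)²)*(-1/90468) = (7*(1600/81))*(-1/90468) = (11200/81)*(-1/90468) = -400/261711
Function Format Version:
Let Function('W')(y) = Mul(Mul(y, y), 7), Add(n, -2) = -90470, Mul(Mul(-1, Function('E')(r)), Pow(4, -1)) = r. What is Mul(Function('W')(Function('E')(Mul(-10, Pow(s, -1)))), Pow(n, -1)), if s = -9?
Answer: Rational(-400, 261711) ≈ -0.0015284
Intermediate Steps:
Function('E')(r) = Mul(-4, r)
n = -90468 (n = Add(2, -90470) = -90468)
Function('W')(y) = Mul(7, Pow(y, 2)) (Function('W')(y) = Mul(Pow(y, 2), 7) = Mul(7, Pow(y, 2)))
Mul(Function('W')(Function('E')(Mul(-10, Pow(s, -1)))), Pow(n, -1)) = Mul(Mul(7, Pow(Mul(-4, Mul(-10, Pow(-9, -1))), 2)), Pow(-90468, -1)) = Mul(Mul(7, Pow(Mul(-4, Mul(-10, Rational(-1, 9))), 2)), Rational(-1, 90468)) = Mul(Mul(7, Pow(Mul(-4, Rational(10, 9)), 2)), Rational(-1, 90468)) = Mul(Mul(7, Pow(Rational(-40, 9), 2)), Rational(-1, 90468)) = Mul(Mul(7, Rational(1600, 81)), Rational(-1, 90468)) = Mul(Rational(11200, 81), Rational(-1, 90468)) = Rational(-400, 261711)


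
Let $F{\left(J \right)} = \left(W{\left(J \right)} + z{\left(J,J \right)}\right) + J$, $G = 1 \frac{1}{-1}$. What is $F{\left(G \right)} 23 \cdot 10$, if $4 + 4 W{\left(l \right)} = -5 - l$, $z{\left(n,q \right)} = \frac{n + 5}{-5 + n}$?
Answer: $- \frac{2530}{3} \approx -843.33$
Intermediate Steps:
$z{\left(n,q \right)} = \frac{5 + n}{-5 + n}$
$W{\left(l \right)} = - \frac{9}{4} - \frac{l}{4}$ ($W{\left(l \right)} = -1 + \frac{-5 - l}{4} = -1 - \left(\frac{5}{4} + \frac{l}{4}\right) = - \frac{9}{4} - \frac{l}{4}$)
$G = -1$ ($G = 1 \left(-1\right) = -1$)
$F{\left(J \right)} = - \frac{9}{4} + \frac{3 J}{4} + \frac{5 + J}{-5 + J}$ ($F{\left(J \right)} = \left(\left(- \frac{9}{4} - \frac{J}{4}\right) + \frac{5 + J}{-5 + J}\right) + J = \left(- \frac{9}{4} - \frac{J}{4} + \frac{5 + J}{-5 + J}\right) + J = - \frac{9}{4} + \frac{3 J}{4} + \frac{5 + J}{-5 + J}$)
$F{\left(G \right)} 23 \cdot 10 = \frac{65 - -20 + 3 \left(-1\right)^{2}}{4 \left(-5 - 1\right)} 23 \cdot 10 = \frac{65 + 20 + 3 \cdot 1}{4 \left(-6\right)} 23 \cdot 10 = \frac{1}{4} \left(- \frac{1}{6}\right) \left(65 + 20 + 3\right) 23 \cdot 10 = \frac{1}{4} \left(- \frac{1}{6}\right) 88 \cdot 23 \cdot 10 = \left(- \frac{11}{3}\right) 23 \cdot 10 = \left(- \frac{253}{3}\right) 10 = - \frac{2530}{3}$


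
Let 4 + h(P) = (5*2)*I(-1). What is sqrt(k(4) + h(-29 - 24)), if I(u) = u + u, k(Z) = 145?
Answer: 11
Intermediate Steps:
I(u) = 2*u
h(P) = -24 (h(P) = -4 + (5*2)*(2*(-1)) = -4 + 10*(-2) = -4 - 20 = -24)
sqrt(k(4) + h(-29 - 24)) = sqrt(145 - 24) = sqrt(121) = 11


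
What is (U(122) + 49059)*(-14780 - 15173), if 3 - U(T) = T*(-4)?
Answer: -1484171150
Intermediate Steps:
U(T) = 3 + 4*T (U(T) = 3 - T*(-4) = 3 - (-4)*T = 3 + 4*T)
(U(122) + 49059)*(-14780 - 15173) = ((3 + 4*122) + 49059)*(-14780 - 15173) = ((3 + 488) + 49059)*(-29953) = (491 + 49059)*(-29953) = 49550*(-29953) = -1484171150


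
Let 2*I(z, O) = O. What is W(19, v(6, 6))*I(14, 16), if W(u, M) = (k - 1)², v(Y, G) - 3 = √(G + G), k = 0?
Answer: 8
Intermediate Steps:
I(z, O) = O/2
v(Y, G) = 3 + √2*√G (v(Y, G) = 3 + √(G + G) = 3 + √(2*G) = 3 + √2*√G)
W(u, M) = 1 (W(u, M) = (0 - 1)² = (-1)² = 1)
W(19, v(6, 6))*I(14, 16) = 1*((½)*16) = 1*8 = 8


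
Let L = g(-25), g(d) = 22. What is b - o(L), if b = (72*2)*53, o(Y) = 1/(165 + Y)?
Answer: 1427183/187 ≈ 7632.0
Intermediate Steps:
L = 22
b = 7632 (b = 144*53 = 7632)
b - o(L) = 7632 - 1/(165 + 22) = 7632 - 1/187 = 1427183/187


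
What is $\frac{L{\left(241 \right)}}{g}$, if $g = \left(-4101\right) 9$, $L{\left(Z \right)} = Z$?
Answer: $- \frac{241}{36909} \approx -0.0065296$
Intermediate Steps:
$g = -36909$
$\frac{L{\left(241 \right)}}{g} = \frac{241}{-36909} = 241 \left(- \frac{1}{36909}\right) = - \frac{241}{36909}$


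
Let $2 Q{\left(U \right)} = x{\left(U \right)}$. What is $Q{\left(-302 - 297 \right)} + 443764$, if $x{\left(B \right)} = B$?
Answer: $\frac{886929}{2} \approx 4.4346 \cdot 10^{5}$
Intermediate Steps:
$Q{\left(U \right)} = \frac{U}{2}$
$Q{\left(-302 - 297 \right)} + 443764 = \frac{-302 - 297}{2} + 443764 = \frac{1}{2} \left(-599\right) + 443764 = - \frac{599}{2} + 443764 = \frac{886929}{2}$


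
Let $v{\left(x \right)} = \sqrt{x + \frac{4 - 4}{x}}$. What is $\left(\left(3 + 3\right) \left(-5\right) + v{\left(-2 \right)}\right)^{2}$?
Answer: $\left(-30 + i \sqrt{2}\right)^{2} \approx 898.0 - 84.853 i$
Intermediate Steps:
$v{\left(x \right)} = \sqrt{x}$ ($v{\left(x \right)} = \sqrt{x + \frac{4 - 4}{x}} = \sqrt{x + \frac{0}{x}} = \sqrt{x + 0} = \sqrt{x}$)
$\left(\left(3 + 3\right) \left(-5\right) + v{\left(-2 \right)}\right)^{2} = \left(\left(3 + 3\right) \left(-5\right) + \sqrt{-2}\right)^{2} = \left(6 \left(-5\right) + i \sqrt{2}\right)^{2} = \left(-30 + i \sqrt{2}\right)^{2}$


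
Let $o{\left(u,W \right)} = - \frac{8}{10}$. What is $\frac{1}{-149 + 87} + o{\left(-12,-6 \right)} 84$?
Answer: $- \frac{20837}{310} \approx -67.216$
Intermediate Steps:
$o{\left(u,W \right)} = - \frac{4}{5}$ ($o{\left(u,W \right)} = \left(-8\right) \frac{1}{10} = - \frac{4}{5}$)
$\frac{1}{-149 + 87} + o{\left(-12,-6 \right)} 84 = \frac{1}{-149 + 87} - \frac{336}{5} = \frac{1}{-62} - \frac{336}{5} = - \frac{1}{62} - \frac{336}{5} = - \frac{20837}{310}$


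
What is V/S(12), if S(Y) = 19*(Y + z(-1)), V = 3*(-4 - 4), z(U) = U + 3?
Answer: -12/133 ≈ -0.090226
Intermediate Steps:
z(U) = 3 + U
V = -24 (V = 3*(-8) = -24)
S(Y) = 38 + 19*Y (S(Y) = 19*(Y + (3 - 1)) = 19*(Y + 2) = 19*(2 + Y) = 38 + 19*Y)
V/S(12) = -24/(38 + 19*12) = -24/(38 + 228) = -24/266 = -24*1/266 = -12/133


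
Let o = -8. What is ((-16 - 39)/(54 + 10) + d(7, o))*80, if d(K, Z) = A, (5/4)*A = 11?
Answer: 2541/4 ≈ 635.25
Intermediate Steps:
A = 44/5 (A = (⅘)*11 = 44/5 ≈ 8.8000)
d(K, Z) = 44/5
((-16 - 39)/(54 + 10) + d(7, o))*80 = ((-16 - 39)/(54 + 10) + 44/5)*80 = (-55/64 + 44/5)*80 = (2541/320)*80 = 2541/4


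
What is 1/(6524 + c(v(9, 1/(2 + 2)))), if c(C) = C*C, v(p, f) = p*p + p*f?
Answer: 16/215273 ≈ 7.4324e-5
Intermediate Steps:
v(p, f) = p² + f*p
c(C) = C²
1/(6524 + c(v(9, 1/(2 + 2)))) = 1/(6524 + (9*(1/(2 + 2) + 9))²) = 1/(6524 + (9*(1/4 + 9))²) = 1/(6524 + (9*(¼ + 9))²) = 1/(6524 + (9*(37/4))²) = 1/(6524 + (333/4)²) = 1/(6524 + 110889/16) = 1/(215273/16) = 16/215273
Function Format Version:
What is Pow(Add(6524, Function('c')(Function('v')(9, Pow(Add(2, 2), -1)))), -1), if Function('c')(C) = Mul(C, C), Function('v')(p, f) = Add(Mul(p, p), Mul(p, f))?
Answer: Rational(16, 215273) ≈ 7.4324e-5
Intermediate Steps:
Function('v')(p, f) = Add(Pow(p, 2), Mul(f, p))
Function('c')(C) = Pow(C, 2)
Pow(Add(6524, Function('c')(Function('v')(9, Pow(Add(2, 2), -1)))), -1) = Pow(Add(6524, Pow(Mul(9, Add(Pow(Add(2, 2), -1), 9)), 2)), -1) = Pow(Add(6524, Pow(Mul(9, Add(Pow(4, -1), 9)), 2)), -1) = Pow(Add(6524, Pow(Mul(9, Add(Rational(1, 4), 9)), 2)), -1) = Pow(Add(6524, Pow(Mul(9, Rational(37, 4)), 2)), -1) = Pow(Add(6524, Pow(Rational(333, 4), 2)), -1) = Pow(Add(6524, Rational(110889, 16)), -1) = Pow(Rational(215273, 16), -1) = Rational(16, 215273)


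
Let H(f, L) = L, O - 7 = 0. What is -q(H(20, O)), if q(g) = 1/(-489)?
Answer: 1/489 ≈ 0.0020450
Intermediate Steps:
O = 7 (O = 7 + 0 = 7)
q(g) = -1/489
-q(H(20, O)) = -1*(-1/489) = 1/489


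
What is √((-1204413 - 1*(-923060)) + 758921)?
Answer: 8*√7462 ≈ 691.06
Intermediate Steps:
√((-1204413 - 1*(-923060)) + 758921) = √((-1204413 + 923060) + 758921) = √(-281353 + 758921) = √477568 = 8*√7462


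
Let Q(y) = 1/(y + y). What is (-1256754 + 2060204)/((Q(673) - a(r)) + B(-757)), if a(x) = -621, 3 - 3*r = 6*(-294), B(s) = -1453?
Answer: -1081443700/1119871 ≈ -965.69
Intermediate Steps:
r = 589 (r = 1 - 2*(-294) = 1 - ⅓*(-1764) = 1 + 588 = 589)
Q(y) = 1/(2*y)
(-1256754 + 2060204)/((Q(673) - a(r)) + B(-757)) = (-1256754 + 2060204)/(((½)/673 - 1*(-621)) - 1453) = 803450/(((½)*(1/673) + 621) - 1453) = 803450/((1/1346 + 621) - 1453) = 803450/(835867/1346 - 1453) = 803450/(-1119871/1346) = 803450*(-1346/1119871) = -1081443700/1119871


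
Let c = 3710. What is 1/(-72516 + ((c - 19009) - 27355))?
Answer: -1/115170 ≈ -8.6828e-6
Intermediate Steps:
1/(-72516 + ((c - 19009) - 27355)) = 1/(-72516 + ((3710 - 19009) - 27355)) = 1/(-72516 + (-15299 - 27355)) = 1/(-72516 - 42654) = 1/(-115170) = -1/115170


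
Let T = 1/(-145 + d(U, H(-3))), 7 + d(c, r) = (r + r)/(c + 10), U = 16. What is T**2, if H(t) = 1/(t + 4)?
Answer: 169/3900625 ≈ 4.3326e-5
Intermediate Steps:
H(t) = 1/(4 + t)
d(c, r) = -7 + 2*r/(10 + c) (d(c, r) = -7 + (r + r)/(c + 10) = -7 + (2*r)/(10 + c) = -7 + 2*r/(10 + c))
T = -13/1975 (T = 1/(-145 + (-70 - 7*16 + 2/(4 - 3))/(10 + 16)) = 1/(-145 + (-70 - 112 + 2/1)/26) = 1/(-145 + (-70 - 112 + 2*1)/26) = 1/(-145 + (-70 - 112 + 2)/26) = 1/(-145 + (1/26)*(-180)) = 1/(-145 - 90/13) = 1/(-1975/13) = -13/1975 ≈ -0.0065823)
T**2 = (-13/1975)**2 = 169/3900625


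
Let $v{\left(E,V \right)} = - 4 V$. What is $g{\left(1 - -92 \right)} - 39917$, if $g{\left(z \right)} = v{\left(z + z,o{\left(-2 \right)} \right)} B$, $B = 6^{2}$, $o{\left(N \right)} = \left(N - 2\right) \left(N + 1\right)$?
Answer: $-40493$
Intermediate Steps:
$o{\left(N \right)} = \left(1 + N\right) \left(-2 + N\right)$ ($o{\left(N \right)} = \left(-2 + N\right) \left(1 + N\right) = \left(1 + N\right) \left(-2 + N\right)$)
$B = 36$
$g{\left(z \right)} = -576$ ($g{\left(z \right)} = - 4 \left(-2 + \left(-2\right)^{2} - -2\right) 36 = - 4 \left(-2 + 4 + 2\right) 36 = \left(-4\right) 4 \cdot 36 = \left(-16\right) 36 = -576$)
$g{\left(1 - -92 \right)} - 39917 = -576 - 39917 = -40493$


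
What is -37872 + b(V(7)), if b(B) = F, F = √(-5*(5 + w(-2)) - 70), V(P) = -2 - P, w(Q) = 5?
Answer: -37872 + 2*I*√30 ≈ -37872.0 + 10.954*I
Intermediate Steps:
F = 2*I*√30 (F = √(-5*(5 + 5) - 70) = √(-5*10 - 70) = √(-50 - 70) = √(-120) = 2*I*√30 ≈ 10.954*I)
b(B) = 2*I*√30
-37872 + b(V(7)) = -37872 + 2*I*√30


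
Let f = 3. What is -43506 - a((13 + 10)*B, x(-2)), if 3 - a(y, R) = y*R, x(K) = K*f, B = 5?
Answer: -44199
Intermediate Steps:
x(K) = 3*K (x(K) = K*3 = 3*K)
a(y, R) = 3 - R*y (a(y, R) = 3 - y*R = 3 - R*y)
-43506 - a((13 + 10)*B, x(-2)) = -43506 - (3 - 3*(-2)*(13 + 10)*5) = -43506 - (3 - 1*(-6)*23*5) = -43506 - (3 - 1*(-6)*115) = -43506 - (3 + 690) = -43506 - 1*693 = -43506 - 693 = -44199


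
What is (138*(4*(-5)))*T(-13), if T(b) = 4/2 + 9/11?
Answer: -85560/11 ≈ -7778.2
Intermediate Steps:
T(b) = 31/11 (T(b) = 4*(½) + 9*(1/11) = 2 + 9/11 = 31/11)
(138*(4*(-5)))*T(-13) = (138*(4*(-5)))*(31/11) = (138*(-20))*(31/11) = -2760*31/11 = -85560/11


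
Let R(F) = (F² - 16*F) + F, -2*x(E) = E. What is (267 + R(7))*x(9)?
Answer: -1899/2 ≈ -949.50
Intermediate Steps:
x(E) = -E/2
R(F) = F² - 15*F
(267 + R(7))*x(9) = (267 + 7*(-15 + 7))*(-½*9) = (267 + 7*(-8))*(-9/2) = (267 - 56)*(-9/2) = 211*(-9/2) = -1899/2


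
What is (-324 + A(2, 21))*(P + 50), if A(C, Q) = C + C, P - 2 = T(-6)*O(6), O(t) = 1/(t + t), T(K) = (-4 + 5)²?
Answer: -50000/3 ≈ -16667.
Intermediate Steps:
T(K) = 1 (T(K) = 1² = 1)
O(t) = 1/(2*t)
P = 25/12 (P = 2 + 1*((½)/6) = 2 + 1*((½)*(⅙)) = 2 + 1*(1/12) = 2 + 1/12 = 25/12 ≈ 2.0833)
A(C, Q) = 2*C
(-324 + A(2, 21))*(P + 50) = (-324 + 2*2)*(25/12 + 50) = (-324 + 4)*(625/12) = -320*625/12 = -50000/3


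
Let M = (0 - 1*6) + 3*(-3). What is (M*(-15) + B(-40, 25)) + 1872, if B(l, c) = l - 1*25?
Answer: 2032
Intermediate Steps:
B(l, c) = -25 + l (B(l, c) = l - 25 = -25 + l)
M = -15 (M = (0 - 6) - 9 = -6 - 9 = -15)
(M*(-15) + B(-40, 25)) + 1872 = (-15*(-15) + (-25 - 40)) + 1872 = (225 - 65) + 1872 = 160 + 1872 = 2032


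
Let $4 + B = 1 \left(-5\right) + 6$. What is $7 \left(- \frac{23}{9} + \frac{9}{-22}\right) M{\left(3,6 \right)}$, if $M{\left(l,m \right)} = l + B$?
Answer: $0$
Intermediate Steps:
$B = -3$ ($B = -4 + \left(1 \left(-5\right) + 6\right) = -4 + \left(-5 + 6\right) = -4 + 1 = -3$)
$M{\left(l,m \right)} = -3 + l$ ($M{\left(l,m \right)} = l - 3 = -3 + l$)
$7 \left(- \frac{23}{9} + \frac{9}{-22}\right) M{\left(3,6 \right)} = 7 \left(- \frac{23}{9} + \frac{9}{-22}\right) \left(-3 + 3\right) = 7 \left(\left(-23\right) \frac{1}{9} + 9 \left(- \frac{1}{22}\right)\right) 0 = 7 \left(- \frac{23}{9} - \frac{9}{22}\right) 0 = 7 \left(- \frac{587}{198}\right) 0 = \left(- \frac{4109}{198}\right) 0 = 0$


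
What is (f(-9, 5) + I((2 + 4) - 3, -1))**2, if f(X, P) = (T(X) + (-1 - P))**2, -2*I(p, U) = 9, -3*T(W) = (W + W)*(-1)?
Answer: 77841/4 ≈ 19460.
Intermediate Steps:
T(W) = 2*W/3 (T(W) = -(W + W)*(-1)/3 = -2*W*(-1)/3 = -(-2)*W/3 = 2*W/3)
I(p, U) = -9/2 (I(p, U) = -1/2*9 = -9/2)
f(X, P) = (-1 - P + 2*X/3)**2 (f(X, P) = (2*X/3 + (-1 - P))**2 = (-1 - P + 2*X/3)**2)
(f(-9, 5) + I((2 + 4) - 3, -1))**2 = ((3 - 2*(-9) + 3*5)**2/9 - 9/2)**2 = ((3 + 18 + 15)**2/9 - 9/2)**2 = ((1/9)*36**2 - 9/2)**2 = ((1/9)*1296 - 9/2)**2 = (144 - 9/2)**2 = (279/2)**2 = 77841/4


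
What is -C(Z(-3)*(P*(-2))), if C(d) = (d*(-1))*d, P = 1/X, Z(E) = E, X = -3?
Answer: 4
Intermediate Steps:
P = -⅓ (P = 1/(-3) = -⅓ ≈ -0.33333)
C(d) = -d² (C(d) = (-d)*d = -d²)
-C(Z(-3)*(P*(-2))) = -(-1)*(-(-1)*(-2))² = -(-1)*(-3*⅔)² = -(-1)*(-2)² = -(-1)*4 = -1*(-4) = 4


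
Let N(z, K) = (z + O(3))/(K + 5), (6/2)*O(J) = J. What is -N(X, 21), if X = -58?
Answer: 57/26 ≈ 2.1923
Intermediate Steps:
O(J) = J/3
N(z, K) = (1 + z)/(5 + K) (N(z, K) = (z + (⅓)*3)/(K + 5) = (z + 1)/(5 + K) = (1 + z)/(5 + K))
-N(X, 21) = -(1 - 58)/(5 + 21) = -(-57)/26 = -1*(-57/26) = 57/26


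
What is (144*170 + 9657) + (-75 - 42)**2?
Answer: 47826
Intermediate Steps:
(144*170 + 9657) + (-75 - 42)**2 = (24480 + 9657) + (-117)**2 = 34137 + 13689 = 47826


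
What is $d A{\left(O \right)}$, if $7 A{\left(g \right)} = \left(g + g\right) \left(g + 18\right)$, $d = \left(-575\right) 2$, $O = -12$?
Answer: $\frac{165600}{7} \approx 23657.0$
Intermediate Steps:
$d = -1150$
$A{\left(g \right)} = \frac{2 g \left(18 + g\right)}{7}$ ($A{\left(g \right)} = \frac{\left(g + g\right) \left(g + 18\right)}{7} = \frac{2 g \left(18 + g\right)}{7}$)
$d A{\left(O \right)} = - 1150 \cdot \frac{2}{7} \left(-12\right) \left(18 - 12\right) = - 1150 \cdot \frac{2}{7} \left(-12\right) 6 = \left(-1150\right) \left(- \frac{144}{7}\right) = \frac{165600}{7}$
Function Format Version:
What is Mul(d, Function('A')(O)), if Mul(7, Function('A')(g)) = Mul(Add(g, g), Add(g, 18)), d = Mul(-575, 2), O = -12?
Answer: Rational(165600, 7) ≈ 23657.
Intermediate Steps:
d = -1150
Function('A')(g) = Mul(Rational(2, 7), g, Add(18, g)) (Function('A')(g) = Mul(Rational(1, 7), Mul(Add(g, g), Add(g, 18))) = Mul(Rational(1, 7), Mul(Mul(2, g), Add(18, g))) = Mul(Rational(1, 7), Mul(2, g, Add(18, g))) = Mul(Rational(2, 7), g, Add(18, g)))
Mul(d, Function('A')(O)) = Mul(-1150, Mul(Rational(2, 7), -12, Add(18, -12))) = Mul(-1150, Mul(Rational(2, 7), -12, 6)) = Mul(-1150, Rational(-144, 7)) = Rational(165600, 7)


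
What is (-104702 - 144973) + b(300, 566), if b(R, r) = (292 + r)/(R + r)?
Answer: -108108846/433 ≈ -2.4967e+5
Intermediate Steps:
b(R, r) = (292 + r)/(R + r)
(-104702 - 144973) + b(300, 566) = (-104702 - 144973) + (292 + 566)/(300 + 566) = -249675 + 858/866 = -249675 + (1/866)*858 = -249675 + 429/433 = -108108846/433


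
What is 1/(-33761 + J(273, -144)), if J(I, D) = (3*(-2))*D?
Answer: -1/32897 ≈ -3.0398e-5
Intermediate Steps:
J(I, D) = -6*D
1/(-33761 + J(273, -144)) = 1/(-33761 - 6*(-144)) = 1/(-33761 + 864) = 1/(-32897) = -1/32897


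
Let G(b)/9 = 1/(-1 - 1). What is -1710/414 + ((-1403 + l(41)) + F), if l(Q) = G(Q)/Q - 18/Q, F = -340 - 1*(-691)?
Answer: -1992897/1886 ≈ -1056.7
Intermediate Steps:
G(b) = -9/2 (G(b) = 9/(-1 - 1) = 9/(-2) = 9*(-½) = -9/2)
F = 351 (F = -340 + 691 = 351)
l(Q) = -45/(2*Q) (l(Q) = -9/(2*Q) - 18/Q = -45/(2*Q))
-1710/414 + ((-1403 + l(41)) + F) = -1710/414 + ((-1403 - 45/2/41) + 351) = -1710*1/414 + ((-1403 - 45/2*1/41) + 351) = -95/23 + ((-1403 - 45/82) + 351) = -95/23 + (-115091/82 + 351) = -95/23 - 86309/82 = -1992897/1886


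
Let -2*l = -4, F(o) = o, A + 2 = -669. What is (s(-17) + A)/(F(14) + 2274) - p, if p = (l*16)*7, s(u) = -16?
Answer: -513199/2288 ≈ -224.30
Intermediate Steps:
A = -671 (A = -2 - 669 = -671)
l = 2 (l = -½*(-4) = 2)
p = 224 (p = (2*16)*7 = 32*7 = 224)
(s(-17) + A)/(F(14) + 2274) - p = (-16 - 671)/(14 + 2274) - 1*224 = -687/2288 - 224 = -513199/2288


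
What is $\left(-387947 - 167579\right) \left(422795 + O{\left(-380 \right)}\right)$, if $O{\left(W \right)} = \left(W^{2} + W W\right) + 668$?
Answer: $-395680615338$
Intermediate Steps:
$O{\left(W \right)} = 668 + 2 W^{2}$ ($O{\left(W \right)} = \left(W^{2} + W^{2}\right) + 668 = 2 W^{2} + 668 = 668 + 2 W^{2}$)
$\left(-387947 - 167579\right) \left(422795 + O{\left(-380 \right)}\right) = \left(-387947 - 167579\right) \left(422795 + \left(668 + 2 \left(-380\right)^{2}\right)\right) = - 555526 \left(422795 + \left(668 + 2 \cdot 144400\right)\right) = - 555526 \left(422795 + \left(668 + 288800\right)\right) = - 555526 \left(422795 + 289468\right) = \left(-555526\right) 712263 = -395680615338$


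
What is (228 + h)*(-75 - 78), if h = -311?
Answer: 12699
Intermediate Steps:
(228 + h)*(-75 - 78) = (228 - 311)*(-75 - 78) = -83*(-153) = 12699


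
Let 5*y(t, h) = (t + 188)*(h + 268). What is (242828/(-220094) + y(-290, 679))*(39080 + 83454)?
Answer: -1302596092587592/550235 ≈ -2.3673e+9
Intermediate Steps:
y(t, h) = (188 + t)*(268 + h)/5 (y(t, h) = ((t + 188)*(h + 268))/5 = ((188 + t)*(268 + h))/5 = (188 + t)*(268 + h)/5)
(242828/(-220094) + y(-290, 679))*(39080 + 83454) = (242828/(-220094) + (50384/5 + (188/5)*679 + (268/5)*(-290) + (1/5)*679*(-290)))*(39080 + 83454) = (242828*(-1/220094) + (50384/5 + 127652/5 - 15544 - 39382))*122534 = (-121414/110047 - 96594/5)*122534 = -10630486988/550235*122534 = -1302596092587592/550235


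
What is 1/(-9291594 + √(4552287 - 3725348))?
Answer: -9291594/86333718233897 - √826939/86333718233897 ≈ -1.0763e-7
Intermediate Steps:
1/(-9291594 + √(4552287 - 3725348)) = 1/(-9291594 + √826939)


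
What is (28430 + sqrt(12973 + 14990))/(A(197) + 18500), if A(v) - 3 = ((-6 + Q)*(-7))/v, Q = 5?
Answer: 2800355/1822549 + 591*sqrt(3107)/3645098 ≈ 1.5455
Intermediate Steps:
A(v) = 3 + 7/v (A(v) = 3 + ((-6 + 5)*(-7))/v = 3 + (-1*(-7))/v = 3 + 7/v)
(28430 + sqrt(12973 + 14990))/(A(197) + 18500) = (28430 + sqrt(12973 + 14990))/((3 + 7/197) + 18500) = (28430 + sqrt(27963))/((3 + 7*(1/197)) + 18500) = (28430 + 3*sqrt(3107))/((3 + 7/197) + 18500) = (28430 + 3*sqrt(3107))/(598/197 + 18500) = (28430 + 3*sqrt(3107))/(3645098/197) = (28430 + 3*sqrt(3107))*(197/3645098) = 2800355/1822549 + 591*sqrt(3107)/3645098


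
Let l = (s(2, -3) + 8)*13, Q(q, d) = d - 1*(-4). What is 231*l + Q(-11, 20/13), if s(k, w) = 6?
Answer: 546618/13 ≈ 42048.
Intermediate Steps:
Q(q, d) = 4 + d (Q(q, d) = d + 4 = 4 + d)
l = 182 (l = (6 + 8)*13 = 14*13 = 182)
231*l + Q(-11, 20/13) = 231*182 + (4 + 20/13) = 42042 + (4 + 20*(1/13)) = 42042 + (4 + 20/13) = 42042 + 72/13 = 546618/13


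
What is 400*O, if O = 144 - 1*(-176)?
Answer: 128000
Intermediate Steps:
O = 320 (O = 144 + 176 = 320)
400*O = 400*320 = 128000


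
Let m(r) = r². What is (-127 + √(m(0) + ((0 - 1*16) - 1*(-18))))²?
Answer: (127 - √2)² ≈ 15772.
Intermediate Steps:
(-127 + √(m(0) + ((0 - 1*16) - 1*(-18))))² = (-127 + √(0² + ((0 - 1*16) - 1*(-18))))² = (-127 + √(0 + ((0 - 16) + 18)))² = (-127 + √(0 + (-16 + 18)))² = (-127 + √(0 + 2))² = (-127 + √2)²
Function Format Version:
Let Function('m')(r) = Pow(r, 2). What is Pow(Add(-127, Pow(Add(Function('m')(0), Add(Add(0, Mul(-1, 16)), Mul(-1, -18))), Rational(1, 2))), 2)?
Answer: Pow(Add(127, Mul(-1, Pow(2, Rational(1, 2)))), 2) ≈ 15772.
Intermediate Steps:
Pow(Add(-127, Pow(Add(Function('m')(0), Add(Add(0, Mul(-1, 16)), Mul(-1, -18))), Rational(1, 2))), 2) = Pow(Add(-127, Pow(Add(Pow(0, 2), Add(Add(0, Mul(-1, 16)), Mul(-1, -18))), Rational(1, 2))), 2) = Pow(Add(-127, Pow(Add(0, Add(Add(0, -16), 18)), Rational(1, 2))), 2) = Pow(Add(-127, Pow(Add(0, Add(-16, 18)), Rational(1, 2))), 2) = Pow(Add(-127, Pow(Add(0, 2), Rational(1, 2))), 2) = Pow(Add(-127, Pow(2, Rational(1, 2))), 2)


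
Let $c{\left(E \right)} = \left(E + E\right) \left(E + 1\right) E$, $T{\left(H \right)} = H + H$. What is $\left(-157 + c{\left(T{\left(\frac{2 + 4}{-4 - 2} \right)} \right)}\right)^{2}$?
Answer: $27225$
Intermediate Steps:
$T{\left(H \right)} = 2 H$
$c{\left(E \right)} = 2 E^{2} \left(1 + E\right)$ ($c{\left(E \right)} = 2 E \left(1 + E\right) E = 2 E^{2} \left(1 + E\right)$)
$\left(-157 + c{\left(T{\left(\frac{2 + 4}{-4 - 2} \right)} \right)}\right)^{2} = \left(-157 + 2 \left(2 \frac{2 + 4}{-4 - 2}\right)^{2} \left(1 + 2 \frac{2 + 4}{-4 - 2}\right)\right)^{2} = \left(-157 + 2 \left(2 \frac{6}{-6}\right)^{2} \left(1 + 2 \frac{6}{-6}\right)\right)^{2} = \left(-157 + 2 \left(2 \cdot 6 \left(- \frac{1}{6}\right)\right)^{2} \left(1 + 2 \cdot 6 \left(- \frac{1}{6}\right)\right)\right)^{2} = \left(-157 + 2 \left(2 \left(-1\right)\right)^{2} \left(1 + 2 \left(-1\right)\right)\right)^{2} = \left(-157 + 2 \left(-2\right)^{2} \left(1 - 2\right)\right)^{2} = \left(-157 + 2 \cdot 4 \left(-1\right)\right)^{2} = \left(-157 - 8\right)^{2} = \left(-165\right)^{2} = 27225$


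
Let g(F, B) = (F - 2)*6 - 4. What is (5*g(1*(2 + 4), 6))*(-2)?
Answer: -200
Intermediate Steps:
g(F, B) = -16 + 6*F (g(F, B) = (-2 + F)*6 - 4 = (-12 + 6*F) - 4 = -16 + 6*F)
(5*g(1*(2 + 4), 6))*(-2) = (5*(-16 + 6*(1*(2 + 4))))*(-2) = (5*(-16 + 6*(1*6)))*(-2) = (5*(-16 + 6*6))*(-2) = (5*(-16 + 36))*(-2) = (5*20)*(-2) = 100*(-2) = -200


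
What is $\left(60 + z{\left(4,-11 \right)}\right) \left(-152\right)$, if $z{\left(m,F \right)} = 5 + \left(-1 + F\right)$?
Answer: $-8056$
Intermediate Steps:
$z{\left(m,F \right)} = 4 + F$
$\left(60 + z{\left(4,-11 \right)}\right) \left(-152\right) = \left(60 + \left(4 - 11\right)\right) \left(-152\right) = \left(60 - 7\right) \left(-152\right) = 53 \left(-152\right) = -8056$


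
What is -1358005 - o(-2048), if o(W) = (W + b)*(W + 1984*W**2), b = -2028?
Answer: 33918420772683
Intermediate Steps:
o(W) = (-2028 + W)*(W + 1984*W**2) (o(W) = (W - 2028)*(W + 1984*W**2) = (-2028 + W)*(W + 1984*W**2))
-1358005 - o(-2048) = -1358005 - (-2048)*(-2028 - 4023551*(-2048) + 1984*(-2048)**2) = -1358005 - (-2048)*(-2028 + 8240232448 + 1984*4194304) = -1358005 - (-2048)*(-2028 + 8240232448 + 8321499136) = -1358005 - (-2048)*16561729556 = -1358005 - 1*(-33918422130688) = -1358005 + 33918422130688 = 33918420772683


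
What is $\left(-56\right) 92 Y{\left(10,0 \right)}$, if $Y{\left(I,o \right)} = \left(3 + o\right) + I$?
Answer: $-66976$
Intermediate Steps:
$Y{\left(I,o \right)} = 3 + I + o$
$\left(-56\right) 92 Y{\left(10,0 \right)} = \left(-56\right) 92 \left(3 + 10 + 0\right) = \left(-5152\right) 13 = -66976$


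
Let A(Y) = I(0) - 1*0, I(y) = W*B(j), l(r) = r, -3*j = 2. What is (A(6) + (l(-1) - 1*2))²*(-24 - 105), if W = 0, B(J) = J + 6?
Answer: -1161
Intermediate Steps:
j = -⅔ (j = -⅓*2 = -⅔ ≈ -0.66667)
B(J) = 6 + J
I(y) = 0 (I(y) = 0*(6 - ⅔) = 0*(16/3) = 0)
A(Y) = 0 (A(Y) = 0 - 1*0 = 0 + 0 = 0)
(A(6) + (l(-1) - 1*2))²*(-24 - 105) = (0 + (-1 - 1*2))²*(-24 - 105) = (0 + (-1 - 2))²*(-129) = (0 - 3)²*(-129) = (-3)²*(-129) = 9*(-129) = -1161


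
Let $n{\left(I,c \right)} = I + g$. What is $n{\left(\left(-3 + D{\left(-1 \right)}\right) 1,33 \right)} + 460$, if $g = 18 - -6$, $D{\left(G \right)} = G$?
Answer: $480$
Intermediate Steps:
$g = 24$ ($g = 18 + 6 = 24$)
$n{\left(I,c \right)} = 24 + I$ ($n{\left(I,c \right)} = I + 24 = 24 + I$)
$n{\left(\left(-3 + D{\left(-1 \right)}\right) 1,33 \right)} + 460 = \left(24 + \left(-3 - 1\right) 1\right) + 460 = \left(24 - 4\right) + 460 = 20 + 460 = 480$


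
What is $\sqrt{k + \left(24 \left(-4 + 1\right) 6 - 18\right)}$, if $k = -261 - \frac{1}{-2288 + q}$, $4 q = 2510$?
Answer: $\frac{i \sqrt{96810389}}{369} \approx 26.665 i$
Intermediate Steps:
$q = \frac{1255}{2}$ ($q = \frac{1}{4} \cdot 2510 = \frac{1255}{2} \approx 627.5$)
$k = - \frac{866779}{3321}$ ($k = -261 - \frac{1}{-2288 + \frac{1255}{2}} = -261 - \frac{1}{- \frac{3321}{2}} = -261 - - \frac{2}{3321} = -261 + \frac{2}{3321} = - \frac{866779}{3321} \approx -261.0$)
$\sqrt{k + \left(24 \left(-4 + 1\right) 6 - 18\right)} = \sqrt{- \frac{866779}{3321} + \left(24 \left(-4 + 1\right) 6 - 18\right)} = \sqrt{- \frac{866779}{3321} + \left(24 \left(\left(-3\right) 6\right) - 18\right)} = \sqrt{- \frac{866779}{3321} + \left(24 \left(-18\right) - 18\right)} = \sqrt{- \frac{866779}{3321} - 450} = \sqrt{- \frac{2361229}{3321}} = \frac{i \sqrt{96810389}}{369}$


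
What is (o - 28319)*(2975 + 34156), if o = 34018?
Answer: 211609569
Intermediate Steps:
(o - 28319)*(2975 + 34156) = (34018 - 28319)*(2975 + 34156) = 5699*37131 = 211609569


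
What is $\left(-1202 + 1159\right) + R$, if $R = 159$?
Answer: $116$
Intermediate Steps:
$\left(-1202 + 1159\right) + R = \left(-1202 + 1159\right) + 159 = -43 + 159 = 116$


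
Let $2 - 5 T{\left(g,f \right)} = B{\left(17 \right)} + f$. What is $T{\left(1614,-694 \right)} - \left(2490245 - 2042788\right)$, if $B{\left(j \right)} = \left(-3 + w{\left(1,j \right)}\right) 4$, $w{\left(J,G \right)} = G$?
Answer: $-447329$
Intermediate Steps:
$B{\left(j \right)} = -12 + 4 j$ ($B{\left(j \right)} = \left(-3 + j\right) 4 = -12 + 4 j$)
$T{\left(g,f \right)} = - \frac{54}{5} - \frac{f}{5}$ ($T{\left(g,f \right)} = \frac{2}{5} - \frac{\left(-12 + 4 \cdot 17\right) + f}{5} = \frac{2}{5} - \frac{\left(-12 + 68\right) + f}{5} = \frac{2}{5} - \frac{56 + f}{5} = \frac{2}{5} - \left(\frac{56}{5} + \frac{f}{5}\right) = - \frac{54}{5} - \frac{f}{5}$)
$T{\left(1614,-694 \right)} - \left(2490245 - 2042788\right) = \left(- \frac{54}{5} - - \frac{694}{5}\right) - \left(2490245 - 2042788\right) = \left(- \frac{54}{5} + \frac{694}{5}\right) - \left(2490245 - 2042788\right) = 128 - 447457 = -447329$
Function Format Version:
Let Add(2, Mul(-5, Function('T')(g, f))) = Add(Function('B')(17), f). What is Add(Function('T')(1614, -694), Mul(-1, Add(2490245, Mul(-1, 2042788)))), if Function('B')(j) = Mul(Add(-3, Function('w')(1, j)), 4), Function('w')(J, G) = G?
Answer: -447329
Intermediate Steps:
Function('B')(j) = Add(-12, Mul(4, j)) (Function('B')(j) = Mul(Add(-3, j), 4) = Add(-12, Mul(4, j)))
Function('T')(g, f) = Add(Rational(-54, 5), Mul(Rational(-1, 5), f)) (Function('T')(g, f) = Add(Rational(2, 5), Mul(Rational(-1, 5), Add(Add(-12, Mul(4, 17)), f))) = Add(Rational(2, 5), Mul(Rational(-1, 5), Add(Add(-12, 68), f))) = Add(Rational(2, 5), Mul(Rational(-1, 5), Add(56, f))) = Add(Rational(2, 5), Add(Rational(-56, 5), Mul(Rational(-1, 5), f))) = Add(Rational(-54, 5), Mul(Rational(-1, 5), f)))
Add(Function('T')(1614, -694), Mul(-1, Add(2490245, Mul(-1, 2042788)))) = Add(Add(Rational(-54, 5), Mul(Rational(-1, 5), -694)), Mul(-1, Add(2490245, Mul(-1, 2042788)))) = Add(Add(Rational(-54, 5), Rational(694, 5)), Mul(-1, Add(2490245, -2042788))) = Add(128, Mul(-1, 447457)) = Add(128, -447457) = -447329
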